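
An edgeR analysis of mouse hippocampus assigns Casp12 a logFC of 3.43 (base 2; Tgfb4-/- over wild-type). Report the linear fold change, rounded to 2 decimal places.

Fold change = 2^(3.43) = 10.778

10.78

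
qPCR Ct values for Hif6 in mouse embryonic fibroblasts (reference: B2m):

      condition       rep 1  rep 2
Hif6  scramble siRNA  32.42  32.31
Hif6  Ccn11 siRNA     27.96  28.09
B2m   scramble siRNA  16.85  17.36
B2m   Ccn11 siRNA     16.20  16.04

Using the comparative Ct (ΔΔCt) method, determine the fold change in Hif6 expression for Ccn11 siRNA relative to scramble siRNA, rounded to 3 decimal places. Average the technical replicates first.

Mean Ct: Hif6 scramble siRNA 32.365; Hif6 Ccn11 siRNA 28.025; B2m scramble siRNA 17.105; B2m Ccn11 siRNA 16.120
ΔCt(scramble siRNA) = 32.365 − 17.105 = 15.260
ΔCt(Ccn11 siRNA) = 28.025 − 16.120 = 11.905
ΔΔCt = 11.905 − 15.260 = -3.355
Fold change = 2^(−(-3.355)) = 2^3.355 = 10.2319

10.232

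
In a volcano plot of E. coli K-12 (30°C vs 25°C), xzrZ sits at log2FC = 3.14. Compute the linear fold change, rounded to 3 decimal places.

Fold change = 2^(3.14) = 8.8152

8.815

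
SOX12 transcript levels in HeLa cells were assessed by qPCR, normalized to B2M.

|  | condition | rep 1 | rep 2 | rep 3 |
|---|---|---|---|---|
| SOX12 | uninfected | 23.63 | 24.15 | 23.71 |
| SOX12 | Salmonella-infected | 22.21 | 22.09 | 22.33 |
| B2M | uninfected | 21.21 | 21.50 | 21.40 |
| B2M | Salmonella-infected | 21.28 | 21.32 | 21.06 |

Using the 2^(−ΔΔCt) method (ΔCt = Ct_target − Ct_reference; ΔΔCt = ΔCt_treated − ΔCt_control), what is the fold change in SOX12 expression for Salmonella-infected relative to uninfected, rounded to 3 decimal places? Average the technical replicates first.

Mean Ct: SOX12 uninfected 23.830; SOX12 Salmonella-infected 22.210; B2M uninfected 21.370; B2M Salmonella-infected 21.220
ΔCt(uninfected) = 23.830 − 21.370 = 2.460
ΔCt(Salmonella-infected) = 22.210 − 21.220 = 0.990
ΔΔCt = 0.990 − 2.460 = -1.470
Fold change = 2^(−(-1.470)) = 2^1.470 = 2.7702

2.770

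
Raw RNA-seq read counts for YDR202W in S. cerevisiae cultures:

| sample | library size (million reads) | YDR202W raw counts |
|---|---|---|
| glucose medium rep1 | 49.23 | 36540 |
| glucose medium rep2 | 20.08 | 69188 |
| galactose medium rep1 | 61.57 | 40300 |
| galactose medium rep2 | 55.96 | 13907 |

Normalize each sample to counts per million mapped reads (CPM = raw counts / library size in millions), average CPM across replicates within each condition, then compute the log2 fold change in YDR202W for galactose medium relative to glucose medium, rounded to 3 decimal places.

-2.213

CPM(glucose medium rep1) = 36540 / 49.23 = 742.2303
CPM(glucose medium rep2) = 69188 / 20.08 = 3445.6175
CPM(galactose medium rep1) = 40300 / 61.57 = 654.5395
CPM(galactose medium rep2) = 13907 / 55.96 = 248.5168
mean CPM(glucose medium) = 2093.9239; mean CPM(galactose medium) = 451.5282
Fold change = 451.5282 / 2093.9239 = 0.21564
log2(0.21564) = -2.2133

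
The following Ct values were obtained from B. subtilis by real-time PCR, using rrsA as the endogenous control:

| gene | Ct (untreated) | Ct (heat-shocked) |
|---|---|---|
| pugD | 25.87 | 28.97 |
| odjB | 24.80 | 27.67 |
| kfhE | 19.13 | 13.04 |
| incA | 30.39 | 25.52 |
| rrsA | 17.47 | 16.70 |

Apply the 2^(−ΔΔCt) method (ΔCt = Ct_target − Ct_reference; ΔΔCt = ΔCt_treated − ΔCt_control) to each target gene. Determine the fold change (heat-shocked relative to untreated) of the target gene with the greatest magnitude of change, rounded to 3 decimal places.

pugD: ΔΔCt = (28.97−16.70) − (25.87−17.47) = 12.27 − 8.40 = 3.87; fold change = 2^-3.87 = 0.068
odjB: ΔΔCt = (27.67−16.70) − (24.80−17.47) = 10.97 − 7.33 = 3.64; fold change = 2^-3.64 = 0.080
kfhE: ΔΔCt = (13.04−16.70) − (19.13−17.47) = -3.66 − 1.66 = -5.32; fold change = 2^5.32 = 39.947
incA: ΔΔCt = (25.52−16.70) − (30.39−17.47) = 8.82 − 12.92 = -4.10; fold change = 2^4.10 = 17.148
kfhE has the largest |ΔΔCt| = 5.32.

39.947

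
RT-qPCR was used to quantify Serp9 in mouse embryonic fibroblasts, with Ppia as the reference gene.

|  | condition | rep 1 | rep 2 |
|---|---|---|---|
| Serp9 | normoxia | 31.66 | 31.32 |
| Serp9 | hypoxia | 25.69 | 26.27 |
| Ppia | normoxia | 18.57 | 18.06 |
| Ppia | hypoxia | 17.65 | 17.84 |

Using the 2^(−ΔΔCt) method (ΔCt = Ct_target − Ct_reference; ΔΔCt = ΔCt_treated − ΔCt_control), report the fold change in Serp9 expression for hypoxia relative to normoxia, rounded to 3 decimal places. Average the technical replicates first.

30.696

Mean Ct: Serp9 normoxia 31.490; Serp9 hypoxia 25.980; Ppia normoxia 18.315; Ppia hypoxia 17.745
ΔCt(normoxia) = 31.490 − 18.315 = 13.175
ΔCt(hypoxia) = 25.980 − 17.745 = 8.235
ΔΔCt = 8.235 − 13.175 = -4.940
Fold change = 2^(−(-4.940)) = 2^4.940 = 30.6965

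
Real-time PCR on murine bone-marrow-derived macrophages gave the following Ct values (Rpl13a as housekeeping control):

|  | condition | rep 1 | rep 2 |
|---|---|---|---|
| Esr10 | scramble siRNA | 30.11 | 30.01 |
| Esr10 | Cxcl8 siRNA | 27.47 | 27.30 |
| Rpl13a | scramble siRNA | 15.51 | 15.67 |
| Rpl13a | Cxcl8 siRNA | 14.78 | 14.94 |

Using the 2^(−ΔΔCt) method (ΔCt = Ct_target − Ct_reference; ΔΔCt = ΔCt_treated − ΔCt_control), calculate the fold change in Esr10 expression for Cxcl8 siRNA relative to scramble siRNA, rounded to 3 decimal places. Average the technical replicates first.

Mean Ct: Esr10 scramble siRNA 30.060; Esr10 Cxcl8 siRNA 27.385; Rpl13a scramble siRNA 15.590; Rpl13a Cxcl8 siRNA 14.860
ΔCt(scramble siRNA) = 30.060 − 15.590 = 14.470
ΔCt(Cxcl8 siRNA) = 27.385 − 14.860 = 12.525
ΔΔCt = 12.525 − 14.470 = -1.945
Fold change = 2^(−(-1.945)) = 2^1.945 = 3.8504

3.850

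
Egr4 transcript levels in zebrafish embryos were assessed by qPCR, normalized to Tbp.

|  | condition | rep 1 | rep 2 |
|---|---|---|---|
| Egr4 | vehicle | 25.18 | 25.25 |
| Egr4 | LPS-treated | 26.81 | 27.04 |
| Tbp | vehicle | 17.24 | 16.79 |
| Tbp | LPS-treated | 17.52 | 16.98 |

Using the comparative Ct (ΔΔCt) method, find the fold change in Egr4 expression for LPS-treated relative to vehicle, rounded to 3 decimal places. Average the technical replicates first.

Mean Ct: Egr4 vehicle 25.215; Egr4 LPS-treated 26.925; Tbp vehicle 17.015; Tbp LPS-treated 17.250
ΔCt(vehicle) = 25.215 − 17.015 = 8.200
ΔCt(LPS-treated) = 26.925 − 17.250 = 9.675
ΔΔCt = 9.675 − 8.200 = 1.475
Fold change = 2^(−1.475) = 0.3597

0.360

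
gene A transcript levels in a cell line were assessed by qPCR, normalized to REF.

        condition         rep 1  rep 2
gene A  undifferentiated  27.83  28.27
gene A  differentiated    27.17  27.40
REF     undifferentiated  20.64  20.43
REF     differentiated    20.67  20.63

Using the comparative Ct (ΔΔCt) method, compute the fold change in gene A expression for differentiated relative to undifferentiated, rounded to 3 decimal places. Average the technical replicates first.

1.840

Mean Ct: gene A undifferentiated 28.050; gene A differentiated 27.285; REF undifferentiated 20.535; REF differentiated 20.650
ΔCt(undifferentiated) = 28.050 − 20.535 = 7.515
ΔCt(differentiated) = 27.285 − 20.650 = 6.635
ΔΔCt = 6.635 − 7.515 = -0.880
Fold change = 2^(−(-0.880)) = 2^0.880 = 1.8404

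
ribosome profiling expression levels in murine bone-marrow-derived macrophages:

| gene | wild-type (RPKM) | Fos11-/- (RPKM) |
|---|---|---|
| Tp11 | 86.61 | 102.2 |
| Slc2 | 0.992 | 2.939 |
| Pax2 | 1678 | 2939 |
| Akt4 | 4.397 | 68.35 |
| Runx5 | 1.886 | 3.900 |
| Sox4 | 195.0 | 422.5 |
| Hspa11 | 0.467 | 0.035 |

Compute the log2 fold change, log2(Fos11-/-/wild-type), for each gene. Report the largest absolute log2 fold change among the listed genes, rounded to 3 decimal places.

log2(102.2/86.61) = 0.239  (Tp11)
log2(2.939/0.992) = 1.567  (Slc2)
log2(2939/1678) = 0.809  (Pax2)
log2(68.35/4.397) = 3.958  (Akt4)
log2(3.900/1.886) = 1.048  (Runx5)
log2(422.5/195.0) = 1.115  (Sox4)
log2(0.035/0.467) = -3.738  (Hspa11)
The largest magnitude belongs to Akt4.

3.958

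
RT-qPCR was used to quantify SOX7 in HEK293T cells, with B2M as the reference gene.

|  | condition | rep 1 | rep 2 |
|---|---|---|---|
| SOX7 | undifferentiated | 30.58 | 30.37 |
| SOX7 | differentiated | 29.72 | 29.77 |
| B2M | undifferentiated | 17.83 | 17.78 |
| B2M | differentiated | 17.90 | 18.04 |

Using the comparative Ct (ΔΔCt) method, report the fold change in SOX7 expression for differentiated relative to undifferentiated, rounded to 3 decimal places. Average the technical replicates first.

Mean Ct: SOX7 undifferentiated 30.475; SOX7 differentiated 29.745; B2M undifferentiated 17.805; B2M differentiated 17.970
ΔCt(undifferentiated) = 30.475 − 17.805 = 12.670
ΔCt(differentiated) = 29.745 − 17.970 = 11.775
ΔΔCt = 11.775 − 12.670 = -0.895
Fold change = 2^(−(-0.895)) = 2^0.895 = 1.8596

1.860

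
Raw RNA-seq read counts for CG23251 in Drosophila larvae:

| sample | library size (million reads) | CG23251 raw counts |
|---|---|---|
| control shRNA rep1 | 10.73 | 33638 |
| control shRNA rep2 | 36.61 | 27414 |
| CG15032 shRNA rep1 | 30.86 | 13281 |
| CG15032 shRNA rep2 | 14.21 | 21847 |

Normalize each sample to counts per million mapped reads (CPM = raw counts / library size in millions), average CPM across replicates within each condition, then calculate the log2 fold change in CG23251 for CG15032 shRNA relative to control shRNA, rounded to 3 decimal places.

CPM(control shRNA rep1) = 33638 / 10.73 = 3134.9487
CPM(control shRNA rep2) = 27414 / 36.61 = 748.8118
CPM(CG15032 shRNA rep1) = 13281 / 30.86 = 430.3629
CPM(CG15032 shRNA rep2) = 21847 / 14.21 = 1537.4384
mean CPM(control shRNA) = 1941.8803; mean CPM(CG15032 shRNA) = 983.9007
Fold change = 983.9007 / 1941.8803 = 0.50667
log2(0.50667) = -0.9809

-0.981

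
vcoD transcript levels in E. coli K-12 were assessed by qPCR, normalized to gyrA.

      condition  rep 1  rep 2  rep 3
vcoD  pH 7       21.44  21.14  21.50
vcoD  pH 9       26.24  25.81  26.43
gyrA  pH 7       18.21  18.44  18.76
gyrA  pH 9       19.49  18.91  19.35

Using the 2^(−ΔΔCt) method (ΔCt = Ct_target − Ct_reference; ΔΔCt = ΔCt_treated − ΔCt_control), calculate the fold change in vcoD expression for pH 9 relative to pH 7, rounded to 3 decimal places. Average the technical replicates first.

0.062

Mean Ct: vcoD pH 7 21.360; vcoD pH 9 26.160; gyrA pH 7 18.470; gyrA pH 9 19.250
ΔCt(pH 7) = 21.360 − 18.470 = 2.890
ΔCt(pH 9) = 26.160 − 19.250 = 6.910
ΔΔCt = 6.910 − 2.890 = 4.020
Fold change = 2^(−4.020) = 0.0616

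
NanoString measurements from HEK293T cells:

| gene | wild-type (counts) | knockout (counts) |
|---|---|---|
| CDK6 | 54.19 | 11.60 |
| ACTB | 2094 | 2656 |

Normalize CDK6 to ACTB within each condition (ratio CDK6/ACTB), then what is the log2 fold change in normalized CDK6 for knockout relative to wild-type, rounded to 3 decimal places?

CDK6/ACTB (wild-type) = 54.19 / 2094 = 0.025879
CDK6/ACTB (knockout) = 11.60 / 2656 = 0.0043675
Fold change = 0.0043675 / 0.025879 = 0.1688
log2(0.1688) = -2.5669

-2.567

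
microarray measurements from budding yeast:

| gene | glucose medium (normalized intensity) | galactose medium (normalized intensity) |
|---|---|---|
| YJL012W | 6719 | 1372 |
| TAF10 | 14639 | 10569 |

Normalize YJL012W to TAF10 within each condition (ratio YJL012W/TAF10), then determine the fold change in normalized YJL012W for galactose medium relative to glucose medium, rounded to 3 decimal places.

YJL012W/TAF10 (glucose medium) = 6719 / 14639 = 0.45898
YJL012W/TAF10 (galactose medium) = 1372 / 10569 = 0.12981
Fold change = 0.12981 / 0.45898 = 0.2828

0.283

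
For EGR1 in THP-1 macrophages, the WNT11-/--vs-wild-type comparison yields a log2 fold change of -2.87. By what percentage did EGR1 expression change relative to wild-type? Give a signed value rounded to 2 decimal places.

Fold change = 2^(-2.87) = 0.1368
Percent change = (FC − 1) × 100% = (0.1368 − 1) × 100 = -86.32%

-86.32%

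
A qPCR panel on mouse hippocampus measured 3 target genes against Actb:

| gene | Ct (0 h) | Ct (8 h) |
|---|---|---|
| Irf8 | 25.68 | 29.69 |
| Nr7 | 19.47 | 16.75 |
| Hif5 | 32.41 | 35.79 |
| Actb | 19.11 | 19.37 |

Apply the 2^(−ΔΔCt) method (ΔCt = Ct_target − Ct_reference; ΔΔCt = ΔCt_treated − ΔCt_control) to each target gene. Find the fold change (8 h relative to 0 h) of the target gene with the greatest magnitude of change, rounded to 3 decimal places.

Irf8: ΔΔCt = (29.69−19.37) − (25.68−19.11) = 10.32 − 6.57 = 3.75; fold change = 2^-3.75 = 0.074
Nr7: ΔΔCt = (16.75−19.37) − (19.47−19.11) = -2.62 − 0.36 = -2.98; fold change = 2^2.98 = 7.890
Hif5: ΔΔCt = (35.79−19.37) − (32.41−19.11) = 16.42 − 13.30 = 3.12; fold change = 2^-3.12 = 0.115
Irf8 has the largest |ΔΔCt| = 3.75.

0.074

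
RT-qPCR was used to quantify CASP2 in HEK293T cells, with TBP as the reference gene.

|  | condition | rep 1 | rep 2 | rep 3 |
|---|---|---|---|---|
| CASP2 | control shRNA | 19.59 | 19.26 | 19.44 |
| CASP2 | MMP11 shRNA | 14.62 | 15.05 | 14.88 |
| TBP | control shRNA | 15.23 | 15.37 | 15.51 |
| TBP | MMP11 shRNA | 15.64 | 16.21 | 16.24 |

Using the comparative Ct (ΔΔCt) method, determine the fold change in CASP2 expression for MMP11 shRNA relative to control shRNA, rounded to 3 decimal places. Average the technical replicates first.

37.792

Mean Ct: CASP2 control shRNA 19.430; CASP2 MMP11 shRNA 14.850; TBP control shRNA 15.370; TBP MMP11 shRNA 16.030
ΔCt(control shRNA) = 19.430 − 15.370 = 4.060
ΔCt(MMP11 shRNA) = 14.850 − 16.030 = -1.180
ΔΔCt = -1.180 − 4.060 = -5.240
Fold change = 2^(−(-5.240)) = 2^5.240 = 37.7918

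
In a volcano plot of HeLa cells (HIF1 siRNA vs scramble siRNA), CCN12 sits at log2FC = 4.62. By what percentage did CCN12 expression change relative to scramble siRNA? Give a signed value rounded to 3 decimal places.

Fold change = 2^(4.62) = 24.5900
Percent change = (FC − 1) × 100% = (24.5900 − 1) × 100 = 2359.000%

2359.000%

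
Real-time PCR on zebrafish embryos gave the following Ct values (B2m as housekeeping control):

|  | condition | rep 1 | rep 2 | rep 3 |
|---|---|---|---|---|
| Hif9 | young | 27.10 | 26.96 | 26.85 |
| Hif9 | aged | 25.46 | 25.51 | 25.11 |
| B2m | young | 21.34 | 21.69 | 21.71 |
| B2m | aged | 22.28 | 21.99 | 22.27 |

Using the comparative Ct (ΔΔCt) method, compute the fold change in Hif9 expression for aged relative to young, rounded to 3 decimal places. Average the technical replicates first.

4.627

Mean Ct: Hif9 young 26.970; Hif9 aged 25.360; B2m young 21.580; B2m aged 22.180
ΔCt(young) = 26.970 − 21.580 = 5.390
ΔCt(aged) = 25.360 − 22.180 = 3.180
ΔΔCt = 3.180 − 5.390 = -2.210
Fold change = 2^(−(-2.210)) = 2^2.210 = 4.6268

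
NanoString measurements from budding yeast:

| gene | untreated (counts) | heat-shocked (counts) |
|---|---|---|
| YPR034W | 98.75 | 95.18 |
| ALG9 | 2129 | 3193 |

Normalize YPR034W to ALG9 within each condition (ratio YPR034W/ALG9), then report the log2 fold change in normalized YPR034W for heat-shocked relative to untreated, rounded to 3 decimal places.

YPR034W/ALG9 (untreated) = 98.75 / 2129 = 0.046383
YPR034W/ALG9 (heat-shocked) = 95.18 / 3193 = 0.029809
Fold change = 0.029809 / 0.046383 = 0.6427
log2(0.6427) = -0.6379

-0.638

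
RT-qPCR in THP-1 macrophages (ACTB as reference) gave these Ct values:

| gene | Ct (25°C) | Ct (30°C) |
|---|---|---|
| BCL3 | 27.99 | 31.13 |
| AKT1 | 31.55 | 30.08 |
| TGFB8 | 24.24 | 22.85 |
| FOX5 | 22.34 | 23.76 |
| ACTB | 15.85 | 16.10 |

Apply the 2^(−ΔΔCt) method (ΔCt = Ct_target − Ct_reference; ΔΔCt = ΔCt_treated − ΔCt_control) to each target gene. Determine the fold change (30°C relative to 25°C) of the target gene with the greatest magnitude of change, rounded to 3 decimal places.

BCL3: ΔΔCt = (31.13−16.10) − (27.99−15.85) = 15.03 − 12.14 = 2.89; fold change = 2^-2.89 = 0.135
AKT1: ΔΔCt = (30.08−16.10) − (31.55−15.85) = 13.98 − 15.70 = -1.72; fold change = 2^1.72 = 3.294
TGFB8: ΔΔCt = (22.85−16.10) − (24.24−15.85) = 6.75 − 8.39 = -1.64; fold change = 2^1.64 = 3.117
FOX5: ΔΔCt = (23.76−16.10) − (22.34−15.85) = 7.66 − 6.49 = 1.17; fold change = 2^-1.17 = 0.444
BCL3 has the largest |ΔΔCt| = 2.89.

0.135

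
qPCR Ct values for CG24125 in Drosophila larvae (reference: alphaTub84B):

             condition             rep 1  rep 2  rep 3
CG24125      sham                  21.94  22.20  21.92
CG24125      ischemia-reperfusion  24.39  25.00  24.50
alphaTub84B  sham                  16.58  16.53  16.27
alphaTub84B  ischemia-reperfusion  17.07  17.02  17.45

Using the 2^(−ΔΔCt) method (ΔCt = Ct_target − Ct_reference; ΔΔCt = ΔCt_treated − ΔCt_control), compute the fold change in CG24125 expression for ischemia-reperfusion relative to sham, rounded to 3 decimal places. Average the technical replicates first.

Mean Ct: CG24125 sham 22.020; CG24125 ischemia-reperfusion 24.630; alphaTub84B sham 16.460; alphaTub84B ischemia-reperfusion 17.180
ΔCt(sham) = 22.020 − 16.460 = 5.560
ΔCt(ischemia-reperfusion) = 24.630 − 17.180 = 7.450
ΔΔCt = 7.450 − 5.560 = 1.890
Fold change = 2^(−1.890) = 0.2698

0.270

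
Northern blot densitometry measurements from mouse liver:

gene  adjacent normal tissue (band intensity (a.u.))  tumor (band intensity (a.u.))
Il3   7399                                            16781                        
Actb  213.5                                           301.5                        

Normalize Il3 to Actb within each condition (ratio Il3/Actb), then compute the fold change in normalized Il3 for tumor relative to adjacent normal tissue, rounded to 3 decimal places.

Il3/Actb (adjacent normal tissue) = 7399 / 213.5 = 34.656
Il3/Actb (tumor) = 16781 / 301.5 = 55.658
Fold change = 55.658 / 34.656 = 1.6060

1.606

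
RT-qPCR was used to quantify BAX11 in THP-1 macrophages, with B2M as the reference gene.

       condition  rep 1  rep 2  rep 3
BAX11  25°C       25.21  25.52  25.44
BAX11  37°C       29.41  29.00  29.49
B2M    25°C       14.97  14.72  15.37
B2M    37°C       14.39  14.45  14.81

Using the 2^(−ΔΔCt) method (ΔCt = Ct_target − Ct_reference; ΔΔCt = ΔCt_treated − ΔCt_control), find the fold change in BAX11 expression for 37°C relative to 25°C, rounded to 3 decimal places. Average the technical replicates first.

Mean Ct: BAX11 25°C 25.390; BAX11 37°C 29.300; B2M 25°C 15.020; B2M 37°C 14.550
ΔCt(25°C) = 25.390 − 15.020 = 10.370
ΔCt(37°C) = 29.300 − 14.550 = 14.750
ΔΔCt = 14.750 − 10.370 = 4.380
Fold change = 2^(−4.380) = 0.0480

0.048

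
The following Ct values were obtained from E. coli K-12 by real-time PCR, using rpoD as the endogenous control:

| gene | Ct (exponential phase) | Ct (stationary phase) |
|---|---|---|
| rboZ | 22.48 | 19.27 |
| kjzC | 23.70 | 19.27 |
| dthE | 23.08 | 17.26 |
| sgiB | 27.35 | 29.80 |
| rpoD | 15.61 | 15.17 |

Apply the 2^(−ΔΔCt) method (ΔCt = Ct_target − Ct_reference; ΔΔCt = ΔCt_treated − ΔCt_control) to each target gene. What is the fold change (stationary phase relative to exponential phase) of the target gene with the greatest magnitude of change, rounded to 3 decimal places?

41.643

rboZ: ΔΔCt = (19.27−15.17) − (22.48−15.61) = 4.10 − 6.87 = -2.77; fold change = 2^2.77 = 6.821
kjzC: ΔΔCt = (19.27−15.17) − (23.70−15.61) = 4.10 − 8.09 = -3.99; fold change = 2^3.99 = 15.889
dthE: ΔΔCt = (17.26−15.17) − (23.08−15.61) = 2.09 − 7.47 = -5.38; fold change = 2^5.38 = 41.643
sgiB: ΔΔCt = (29.80−15.17) − (27.35−15.61) = 14.63 − 11.74 = 2.89; fold change = 2^-2.89 = 0.135
dthE has the largest |ΔΔCt| = 5.38.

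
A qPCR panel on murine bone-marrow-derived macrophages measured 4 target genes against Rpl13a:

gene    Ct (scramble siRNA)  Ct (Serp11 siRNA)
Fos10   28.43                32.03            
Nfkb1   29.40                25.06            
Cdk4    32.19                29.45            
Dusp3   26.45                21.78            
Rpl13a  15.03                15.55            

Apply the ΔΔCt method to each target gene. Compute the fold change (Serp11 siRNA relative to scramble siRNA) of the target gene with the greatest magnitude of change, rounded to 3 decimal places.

Fos10: ΔΔCt = (32.03−15.55) − (28.43−15.03) = 16.48 − 13.40 = 3.08; fold change = 2^-3.08 = 0.118
Nfkb1: ΔΔCt = (25.06−15.55) − (29.40−15.03) = 9.51 − 14.37 = -4.86; fold change = 2^4.86 = 29.041
Cdk4: ΔΔCt = (29.45−15.55) − (32.19−15.03) = 13.90 − 17.16 = -3.26; fold change = 2^3.26 = 9.580
Dusp3: ΔΔCt = (21.78−15.55) − (26.45−15.03) = 6.23 − 11.42 = -5.19; fold change = 2^5.19 = 36.504
Dusp3 has the largest |ΔΔCt| = 5.19.

36.504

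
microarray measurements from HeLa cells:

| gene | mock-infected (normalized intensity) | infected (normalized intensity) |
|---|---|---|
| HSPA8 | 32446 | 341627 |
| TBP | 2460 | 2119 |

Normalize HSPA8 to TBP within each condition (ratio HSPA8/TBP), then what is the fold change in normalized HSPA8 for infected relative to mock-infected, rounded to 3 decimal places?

HSPA8/TBP (mock-infected) = 32446 / 2460 = 13.189
HSPA8/TBP (infected) = 341627 / 2119 = 161.22
Fold change = 161.22 / 13.189 = 12.2235

12.223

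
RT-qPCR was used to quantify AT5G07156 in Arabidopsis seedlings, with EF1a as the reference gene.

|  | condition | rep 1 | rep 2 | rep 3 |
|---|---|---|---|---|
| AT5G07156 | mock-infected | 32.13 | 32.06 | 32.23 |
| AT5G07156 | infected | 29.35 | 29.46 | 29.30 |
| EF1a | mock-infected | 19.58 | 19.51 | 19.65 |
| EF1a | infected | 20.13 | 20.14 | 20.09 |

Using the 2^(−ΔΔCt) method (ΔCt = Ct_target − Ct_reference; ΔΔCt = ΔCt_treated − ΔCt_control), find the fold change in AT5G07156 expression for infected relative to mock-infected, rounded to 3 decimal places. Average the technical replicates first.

Mean Ct: AT5G07156 mock-infected 32.140; AT5G07156 infected 29.370; EF1a mock-infected 19.580; EF1a infected 20.120
ΔCt(mock-infected) = 32.140 − 19.580 = 12.560
ΔCt(infected) = 29.370 − 20.120 = 9.250
ΔΔCt = 9.250 − 12.560 = -3.310
Fold change = 2^(−(-3.310)) = 2^3.310 = 9.9177

9.918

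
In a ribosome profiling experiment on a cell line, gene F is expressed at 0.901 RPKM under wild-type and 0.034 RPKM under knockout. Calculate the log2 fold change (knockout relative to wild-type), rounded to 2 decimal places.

-4.73

Fold change = 0.034 / 0.901 = 0.0377
log2(0.0377) = -4.728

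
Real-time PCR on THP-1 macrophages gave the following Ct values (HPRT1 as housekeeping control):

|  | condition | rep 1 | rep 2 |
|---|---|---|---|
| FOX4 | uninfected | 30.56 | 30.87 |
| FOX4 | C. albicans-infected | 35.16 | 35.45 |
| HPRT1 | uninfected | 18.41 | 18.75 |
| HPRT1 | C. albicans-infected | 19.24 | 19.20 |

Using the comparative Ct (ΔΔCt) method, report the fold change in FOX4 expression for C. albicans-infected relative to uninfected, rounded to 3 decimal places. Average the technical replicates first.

Mean Ct: FOX4 uninfected 30.715; FOX4 C. albicans-infected 35.305; HPRT1 uninfected 18.580; HPRT1 C. albicans-infected 19.220
ΔCt(uninfected) = 30.715 − 18.580 = 12.135
ΔCt(C. albicans-infected) = 35.305 − 19.220 = 16.085
ΔΔCt = 16.085 − 12.135 = 3.950
Fold change = 2^(−3.950) = 0.0647

0.065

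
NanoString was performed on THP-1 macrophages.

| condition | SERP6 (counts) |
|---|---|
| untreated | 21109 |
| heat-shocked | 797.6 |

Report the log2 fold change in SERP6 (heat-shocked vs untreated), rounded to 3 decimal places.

Fold change = 797.6 / 21109 = 0.0378
log2(0.0378) = -4.7260

-4.726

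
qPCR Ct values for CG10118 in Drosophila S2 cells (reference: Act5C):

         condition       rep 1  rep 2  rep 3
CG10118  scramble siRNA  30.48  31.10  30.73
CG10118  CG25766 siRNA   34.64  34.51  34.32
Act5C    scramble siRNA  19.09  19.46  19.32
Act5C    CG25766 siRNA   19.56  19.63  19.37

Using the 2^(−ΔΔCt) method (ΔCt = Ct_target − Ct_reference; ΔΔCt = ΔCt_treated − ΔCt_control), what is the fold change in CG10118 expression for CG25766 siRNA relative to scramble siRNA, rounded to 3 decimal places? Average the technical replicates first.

0.089

Mean Ct: CG10118 scramble siRNA 30.770; CG10118 CG25766 siRNA 34.490; Act5C scramble siRNA 19.290; Act5C CG25766 siRNA 19.520
ΔCt(scramble siRNA) = 30.770 − 19.290 = 11.480
ΔCt(CG25766 siRNA) = 34.490 − 19.520 = 14.970
ΔΔCt = 14.970 − 11.480 = 3.490
Fold change = 2^(−3.490) = 0.0890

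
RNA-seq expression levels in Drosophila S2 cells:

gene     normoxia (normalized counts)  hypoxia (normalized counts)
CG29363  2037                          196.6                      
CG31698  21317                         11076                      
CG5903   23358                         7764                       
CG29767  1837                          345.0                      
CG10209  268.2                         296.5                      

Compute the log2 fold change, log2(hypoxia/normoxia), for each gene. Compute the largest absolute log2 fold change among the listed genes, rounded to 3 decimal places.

log2(196.6/2037) = -3.373  (CG29363)
log2(11076/21317) = -0.945  (CG31698)
log2(7764/23358) = -1.589  (CG5903)
log2(345.0/1837) = -2.413  (CG29767)
log2(296.5/268.2) = 0.145  (CG10209)
The largest magnitude belongs to CG29363.

3.373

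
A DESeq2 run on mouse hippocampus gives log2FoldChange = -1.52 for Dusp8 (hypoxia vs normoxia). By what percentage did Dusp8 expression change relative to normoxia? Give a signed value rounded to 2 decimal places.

Fold change = 2^(-1.52) = 0.3487
Percent change = (FC − 1) × 100% = (0.3487 − 1) × 100 = -65.13%

-65.13%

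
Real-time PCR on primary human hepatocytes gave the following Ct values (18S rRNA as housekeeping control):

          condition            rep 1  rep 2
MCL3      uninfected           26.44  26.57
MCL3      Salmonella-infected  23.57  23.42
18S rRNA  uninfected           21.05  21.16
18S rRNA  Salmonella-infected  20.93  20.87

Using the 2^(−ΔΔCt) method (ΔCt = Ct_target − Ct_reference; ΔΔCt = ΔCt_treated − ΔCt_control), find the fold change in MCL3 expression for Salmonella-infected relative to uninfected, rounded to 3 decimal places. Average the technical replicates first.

6.989

Mean Ct: MCL3 uninfected 26.505; MCL3 Salmonella-infected 23.495; 18S rRNA uninfected 21.105; 18S rRNA Salmonella-infected 20.900
ΔCt(uninfected) = 26.505 − 21.105 = 5.400
ΔCt(Salmonella-infected) = 23.495 − 20.900 = 2.595
ΔΔCt = 2.595 − 5.400 = -2.805
Fold change = 2^(−(-2.805)) = 2^2.805 = 6.9886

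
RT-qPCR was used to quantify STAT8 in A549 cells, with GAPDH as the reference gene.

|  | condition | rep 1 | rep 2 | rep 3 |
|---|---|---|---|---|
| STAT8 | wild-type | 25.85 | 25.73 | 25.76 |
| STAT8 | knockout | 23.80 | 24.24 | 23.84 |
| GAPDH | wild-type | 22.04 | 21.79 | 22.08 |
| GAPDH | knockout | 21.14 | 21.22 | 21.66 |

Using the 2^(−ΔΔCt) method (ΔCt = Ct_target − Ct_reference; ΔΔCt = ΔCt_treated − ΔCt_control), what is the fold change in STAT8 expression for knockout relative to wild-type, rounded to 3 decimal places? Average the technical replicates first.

Mean Ct: STAT8 wild-type 25.780; STAT8 knockout 23.960; GAPDH wild-type 21.970; GAPDH knockout 21.340
ΔCt(wild-type) = 25.780 − 21.970 = 3.810
ΔCt(knockout) = 23.960 − 21.340 = 2.620
ΔΔCt = 2.620 − 3.810 = -1.190
Fold change = 2^(−(-1.190)) = 2^1.190 = 2.2815

2.282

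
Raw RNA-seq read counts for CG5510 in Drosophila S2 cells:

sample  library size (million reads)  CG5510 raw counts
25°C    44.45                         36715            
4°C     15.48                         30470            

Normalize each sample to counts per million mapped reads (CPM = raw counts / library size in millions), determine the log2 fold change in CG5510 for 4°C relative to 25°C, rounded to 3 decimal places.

CPM(25°C) = 36715 / 44.45 = 825.9843
CPM(4°C) = 30470 / 15.48 = 1968.3463
Fold change = 1968.3463 / 825.9843 = 2.38303
log2(2.38303) = 1.2528

1.253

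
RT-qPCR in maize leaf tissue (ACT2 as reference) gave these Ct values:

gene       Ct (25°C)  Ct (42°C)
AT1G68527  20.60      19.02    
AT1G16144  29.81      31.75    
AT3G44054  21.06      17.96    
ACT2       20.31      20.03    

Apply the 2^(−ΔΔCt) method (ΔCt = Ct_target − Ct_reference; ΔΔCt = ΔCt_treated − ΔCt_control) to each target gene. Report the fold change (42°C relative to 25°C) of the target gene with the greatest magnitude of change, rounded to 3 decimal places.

AT1G68527: ΔΔCt = (19.02−20.03) − (20.60−20.31) = -1.01 − 0.29 = -1.30; fold change = 2^1.30 = 2.462
AT1G16144: ΔΔCt = (31.75−20.03) − (29.81−20.31) = 11.72 − 9.50 = 2.22; fold change = 2^-2.22 = 0.215
AT3G44054: ΔΔCt = (17.96−20.03) − (21.06−20.31) = -2.07 − 0.75 = -2.82; fold change = 2^2.82 = 7.062
AT3G44054 has the largest |ΔΔCt| = 2.82.

7.062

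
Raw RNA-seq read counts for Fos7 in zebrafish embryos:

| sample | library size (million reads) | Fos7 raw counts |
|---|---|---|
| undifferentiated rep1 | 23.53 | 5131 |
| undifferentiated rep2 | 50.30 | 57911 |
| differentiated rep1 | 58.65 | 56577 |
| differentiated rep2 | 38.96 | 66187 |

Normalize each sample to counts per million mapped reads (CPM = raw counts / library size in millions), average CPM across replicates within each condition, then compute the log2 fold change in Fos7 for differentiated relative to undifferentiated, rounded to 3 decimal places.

0.960

CPM(undifferentiated rep1) = 5131 / 23.53 = 218.0620
CPM(undifferentiated rep2) = 57911 / 50.30 = 1151.3121
CPM(differentiated rep1) = 56577 / 58.65 = 964.6547
CPM(differentiated rep2) = 66187 / 38.96 = 1698.8450
mean CPM(undifferentiated) = 684.6871; mean CPM(differentiated) = 1331.7499
Fold change = 1331.7499 / 684.6871 = 1.94505
log2(1.94505) = 0.9598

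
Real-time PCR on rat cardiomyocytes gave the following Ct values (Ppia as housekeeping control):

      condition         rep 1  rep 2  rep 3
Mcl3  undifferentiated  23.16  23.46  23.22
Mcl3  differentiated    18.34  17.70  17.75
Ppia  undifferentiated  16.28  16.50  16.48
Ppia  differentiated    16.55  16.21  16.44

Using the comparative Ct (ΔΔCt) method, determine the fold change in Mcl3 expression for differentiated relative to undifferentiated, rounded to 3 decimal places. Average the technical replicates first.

Mean Ct: Mcl3 undifferentiated 23.280; Mcl3 differentiated 17.930; Ppia undifferentiated 16.420; Ppia differentiated 16.400
ΔCt(undifferentiated) = 23.280 − 16.420 = 6.860
ΔCt(differentiated) = 17.930 − 16.400 = 1.530
ΔΔCt = 1.530 − 6.860 = -5.330
Fold change = 2^(−(-5.330)) = 2^5.330 = 40.2244

40.224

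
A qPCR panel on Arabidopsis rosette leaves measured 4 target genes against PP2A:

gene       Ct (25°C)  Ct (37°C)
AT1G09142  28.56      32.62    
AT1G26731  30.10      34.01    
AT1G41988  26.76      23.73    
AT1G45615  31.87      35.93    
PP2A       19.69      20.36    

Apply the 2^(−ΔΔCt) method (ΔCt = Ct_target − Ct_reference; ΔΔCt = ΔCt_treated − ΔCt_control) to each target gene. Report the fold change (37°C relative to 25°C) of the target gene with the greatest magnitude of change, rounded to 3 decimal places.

AT1G09142: ΔΔCt = (32.62−20.36) − (28.56−19.69) = 12.26 − 8.87 = 3.39; fold change = 2^-3.39 = 0.095
AT1G26731: ΔΔCt = (34.01−20.36) − (30.10−19.69) = 13.65 − 10.41 = 3.24; fold change = 2^-3.24 = 0.106
AT1G41988: ΔΔCt = (23.73−20.36) − (26.76−19.69) = 3.37 − 7.07 = -3.70; fold change = 2^3.70 = 12.996
AT1G45615: ΔΔCt = (35.93−20.36) − (31.87−19.69) = 15.57 − 12.18 = 3.39; fold change = 2^-3.39 = 0.095
AT1G41988 has the largest |ΔΔCt| = 3.70.

12.996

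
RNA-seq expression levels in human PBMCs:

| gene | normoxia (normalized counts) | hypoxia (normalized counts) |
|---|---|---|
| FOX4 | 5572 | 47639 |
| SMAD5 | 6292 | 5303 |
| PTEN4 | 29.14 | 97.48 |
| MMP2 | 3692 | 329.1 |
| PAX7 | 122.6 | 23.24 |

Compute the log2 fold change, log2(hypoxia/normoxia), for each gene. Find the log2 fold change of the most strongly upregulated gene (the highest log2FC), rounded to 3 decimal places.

3.096

log2(47639/5572) = 3.096  (FOX4)
log2(5303/6292) = -0.247  (SMAD5)
log2(97.48/29.14) = 1.742  (PTEN4)
log2(329.1/3692) = -3.488  (MMP2)
log2(23.24/122.6) = -2.399  (PAX7)
FOX4 is most strongly upregulated.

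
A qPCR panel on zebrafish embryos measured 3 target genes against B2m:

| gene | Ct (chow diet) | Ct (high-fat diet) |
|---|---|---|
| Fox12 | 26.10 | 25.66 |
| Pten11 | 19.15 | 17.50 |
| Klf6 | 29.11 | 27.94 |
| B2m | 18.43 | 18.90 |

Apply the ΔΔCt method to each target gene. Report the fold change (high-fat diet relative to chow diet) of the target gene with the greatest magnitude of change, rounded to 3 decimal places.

Fox12: ΔΔCt = (25.66−18.90) − (26.10−18.43) = 6.76 − 7.67 = -0.91; fold change = 2^0.91 = 1.879
Pten11: ΔΔCt = (17.50−18.90) − (19.15−18.43) = -1.40 − 0.72 = -2.12; fold change = 2^2.12 = 4.347
Klf6: ΔΔCt = (27.94−18.90) − (29.11−18.43) = 9.04 − 10.68 = -1.64; fold change = 2^1.64 = 3.117
Pten11 has the largest |ΔΔCt| = 2.12.

4.347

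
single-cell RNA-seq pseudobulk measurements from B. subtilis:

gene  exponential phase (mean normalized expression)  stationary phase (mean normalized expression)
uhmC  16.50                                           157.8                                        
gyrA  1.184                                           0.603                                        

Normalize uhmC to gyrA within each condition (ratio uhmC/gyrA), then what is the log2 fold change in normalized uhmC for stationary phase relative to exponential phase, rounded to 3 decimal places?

4.231

uhmC/gyrA (exponential phase) = 16.50 / 1.184 = 13.936
uhmC/gyrA (stationary phase) = 157.8 / 0.603 = 261.69
Fold change = 261.69 / 13.936 = 18.7784
log2(18.7784) = 4.2310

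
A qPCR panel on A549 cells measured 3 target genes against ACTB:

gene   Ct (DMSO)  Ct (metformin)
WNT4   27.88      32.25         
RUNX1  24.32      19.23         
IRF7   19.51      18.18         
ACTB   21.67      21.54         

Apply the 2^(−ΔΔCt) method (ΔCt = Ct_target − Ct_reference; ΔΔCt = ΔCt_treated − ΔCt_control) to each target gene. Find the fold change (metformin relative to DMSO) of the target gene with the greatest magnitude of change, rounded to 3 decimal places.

31.125

WNT4: ΔΔCt = (32.25−21.54) − (27.88−21.67) = 10.71 − 6.21 = 4.50; fold change = 2^-4.50 = 0.044
RUNX1: ΔΔCt = (19.23−21.54) − (24.32−21.67) = -2.31 − 2.65 = -4.96; fold change = 2^4.96 = 31.125
IRF7: ΔΔCt = (18.18−21.54) − (19.51−21.67) = -3.36 − (-2.16) = -1.20; fold change = 2^1.20 = 2.297
RUNX1 has the largest |ΔΔCt| = 4.96.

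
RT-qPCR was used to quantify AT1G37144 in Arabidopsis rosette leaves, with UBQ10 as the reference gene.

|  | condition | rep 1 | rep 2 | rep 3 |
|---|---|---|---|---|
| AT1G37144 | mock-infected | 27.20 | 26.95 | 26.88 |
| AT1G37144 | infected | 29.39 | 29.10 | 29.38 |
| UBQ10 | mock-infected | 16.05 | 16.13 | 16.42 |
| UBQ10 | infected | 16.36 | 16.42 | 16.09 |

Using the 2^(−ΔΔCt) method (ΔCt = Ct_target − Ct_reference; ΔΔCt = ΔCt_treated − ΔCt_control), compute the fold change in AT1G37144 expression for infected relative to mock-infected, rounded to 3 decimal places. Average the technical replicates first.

Mean Ct: AT1G37144 mock-infected 27.010; AT1G37144 infected 29.290; UBQ10 mock-infected 16.200; UBQ10 infected 16.290
ΔCt(mock-infected) = 27.010 − 16.200 = 10.810
ΔCt(infected) = 29.290 − 16.290 = 13.000
ΔΔCt = 13.000 − 10.810 = 2.190
Fold change = 2^(−2.190) = 0.2192

0.219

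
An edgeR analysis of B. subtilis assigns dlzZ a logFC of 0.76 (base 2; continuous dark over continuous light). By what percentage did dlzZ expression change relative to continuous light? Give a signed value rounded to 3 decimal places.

Fold change = 2^(0.76) = 1.6935
Percent change = (FC − 1) × 100% = (1.6935 − 1) × 100 = 69.349%

69.349%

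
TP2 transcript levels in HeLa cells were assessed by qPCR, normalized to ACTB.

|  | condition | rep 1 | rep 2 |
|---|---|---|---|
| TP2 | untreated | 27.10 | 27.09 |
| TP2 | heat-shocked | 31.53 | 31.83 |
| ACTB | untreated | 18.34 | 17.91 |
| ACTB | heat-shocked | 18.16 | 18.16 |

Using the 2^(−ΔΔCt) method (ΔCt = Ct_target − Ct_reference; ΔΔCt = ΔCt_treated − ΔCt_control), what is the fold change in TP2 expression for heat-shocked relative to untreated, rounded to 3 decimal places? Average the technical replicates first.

Mean Ct: TP2 untreated 27.095; TP2 heat-shocked 31.680; ACTB untreated 18.125; ACTB heat-shocked 18.160
ΔCt(untreated) = 27.095 − 18.125 = 8.970
ΔCt(heat-shocked) = 31.680 − 18.160 = 13.520
ΔΔCt = 13.520 − 8.970 = 4.550
Fold change = 2^(−4.550) = 0.0427

0.043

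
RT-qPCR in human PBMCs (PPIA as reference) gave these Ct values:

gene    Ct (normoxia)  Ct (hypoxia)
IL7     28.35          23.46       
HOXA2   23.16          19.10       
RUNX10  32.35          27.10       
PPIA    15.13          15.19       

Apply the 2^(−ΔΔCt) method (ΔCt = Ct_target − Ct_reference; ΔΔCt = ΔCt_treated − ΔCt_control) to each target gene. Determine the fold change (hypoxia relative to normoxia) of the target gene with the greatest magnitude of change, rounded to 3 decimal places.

IL7: ΔΔCt = (23.46−15.19) − (28.35−15.13) = 8.27 − 13.22 = -4.95; fold change = 2^4.95 = 30.910
HOXA2: ΔΔCt = (19.10−15.19) − (23.16−15.13) = 3.91 − 8.03 = -4.12; fold change = 2^4.12 = 17.388
RUNX10: ΔΔCt = (27.10−15.19) − (32.35−15.13) = 11.91 − 17.22 = -5.31; fold change = 2^5.31 = 39.671
RUNX10 has the largest |ΔΔCt| = 5.31.

39.671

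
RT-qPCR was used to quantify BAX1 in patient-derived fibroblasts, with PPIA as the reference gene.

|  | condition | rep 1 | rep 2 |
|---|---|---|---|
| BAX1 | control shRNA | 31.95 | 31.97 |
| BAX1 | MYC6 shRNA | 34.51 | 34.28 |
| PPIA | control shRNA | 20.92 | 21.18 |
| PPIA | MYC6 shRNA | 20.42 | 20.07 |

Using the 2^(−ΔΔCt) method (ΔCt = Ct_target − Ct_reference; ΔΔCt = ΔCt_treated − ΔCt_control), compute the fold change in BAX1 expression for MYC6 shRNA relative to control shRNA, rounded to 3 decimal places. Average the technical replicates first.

0.106

Mean Ct: BAX1 control shRNA 31.960; BAX1 MYC6 shRNA 34.395; PPIA control shRNA 21.050; PPIA MYC6 shRNA 20.245
ΔCt(control shRNA) = 31.960 − 21.050 = 10.910
ΔCt(MYC6 shRNA) = 34.395 − 20.245 = 14.150
ΔΔCt = 14.150 − 10.910 = 3.240
Fold change = 2^(−3.240) = 0.1058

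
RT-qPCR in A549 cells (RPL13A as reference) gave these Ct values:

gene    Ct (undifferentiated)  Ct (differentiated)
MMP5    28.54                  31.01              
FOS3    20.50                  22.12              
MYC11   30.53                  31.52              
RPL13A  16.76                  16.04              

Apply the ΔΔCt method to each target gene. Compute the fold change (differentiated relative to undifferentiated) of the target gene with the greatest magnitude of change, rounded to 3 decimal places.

0.110

MMP5: ΔΔCt = (31.01−16.04) − (28.54−16.76) = 14.97 − 11.78 = 3.19; fold change = 2^-3.19 = 0.110
FOS3: ΔΔCt = (22.12−16.04) − (20.50−16.76) = 6.08 − 3.74 = 2.34; fold change = 2^-2.34 = 0.198
MYC11: ΔΔCt = (31.52−16.04) − (30.53−16.76) = 15.48 − 13.77 = 1.71; fold change = 2^-1.71 = 0.306
MMP5 has the largest |ΔΔCt| = 3.19.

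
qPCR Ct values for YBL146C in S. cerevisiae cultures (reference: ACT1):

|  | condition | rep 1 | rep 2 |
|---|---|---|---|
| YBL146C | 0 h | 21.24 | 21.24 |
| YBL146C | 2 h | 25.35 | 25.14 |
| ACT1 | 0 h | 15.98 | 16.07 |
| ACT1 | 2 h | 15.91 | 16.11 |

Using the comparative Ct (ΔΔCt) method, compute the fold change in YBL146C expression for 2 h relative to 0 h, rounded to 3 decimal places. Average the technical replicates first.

Mean Ct: YBL146C 0 h 21.240; YBL146C 2 h 25.245; ACT1 0 h 16.025; ACT1 2 h 16.010
ΔCt(0 h) = 21.240 − 16.025 = 5.215
ΔCt(2 h) = 25.245 − 16.010 = 9.235
ΔΔCt = 9.235 − 5.215 = 4.020
Fold change = 2^(−4.020) = 0.0616

0.062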